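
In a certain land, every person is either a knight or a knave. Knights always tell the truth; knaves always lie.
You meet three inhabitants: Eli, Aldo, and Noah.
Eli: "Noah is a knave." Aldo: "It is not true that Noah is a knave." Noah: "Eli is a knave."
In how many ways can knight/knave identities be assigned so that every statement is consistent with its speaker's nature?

Consistent assignments:
  Eli=knight, Aldo=knave, Noah=knave
  Eli=knave, Aldo=knight, Noah=knight

2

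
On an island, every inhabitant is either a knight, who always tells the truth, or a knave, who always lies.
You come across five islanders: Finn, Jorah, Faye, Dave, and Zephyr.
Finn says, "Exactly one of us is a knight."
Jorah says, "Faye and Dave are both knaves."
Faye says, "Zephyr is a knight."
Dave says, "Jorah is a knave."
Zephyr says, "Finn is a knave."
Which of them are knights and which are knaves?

Finn is a knave, so "exactly one of us is a knight" must be false — and it is.
Since Jorah is a knave, "Faye and Dave are both knaves" needs to be false, which holds.
Faye is a knight; "Zephyr is a knight" is true, as required.
Dave (knight): "Jorah is a knave" — true. ✓
Zephyr is a knight, and the claim "Finn is a knave" is indeed true.

Knights: Faye, Dave, and Zephyr. Knaves: Finn and Jorah.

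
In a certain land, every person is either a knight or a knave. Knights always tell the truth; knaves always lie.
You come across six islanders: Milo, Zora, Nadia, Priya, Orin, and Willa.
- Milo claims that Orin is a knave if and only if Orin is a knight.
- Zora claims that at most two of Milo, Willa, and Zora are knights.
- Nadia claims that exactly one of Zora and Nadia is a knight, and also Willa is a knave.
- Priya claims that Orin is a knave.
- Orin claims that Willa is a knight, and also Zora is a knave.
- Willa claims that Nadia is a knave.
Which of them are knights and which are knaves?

As a knave, Milo's statement "Orin is a knave if and only if Orin is a knight" should be false; it is.
Zora is a knight, and the claim "at most two of Milo, Willa, and Zora are knights" is indeed true.
Since Nadia is a knave, "exactly one of Zora and Nadia is a knight, and also Willa is a knave" needs to be false, which holds.
Since Priya is a knight, "Orin is a knave" needs to be true, which holds.
Orin is a knave; "Willa is a knight, and also Zora is a knave" is false, as required.
Since Willa is a knight, "Nadia is a knave" needs to be true, which holds.

Milo is a knave, Zora is a knight, Nadia is a knave, Priya is a knight, Orin is a knave, and Willa is a knight.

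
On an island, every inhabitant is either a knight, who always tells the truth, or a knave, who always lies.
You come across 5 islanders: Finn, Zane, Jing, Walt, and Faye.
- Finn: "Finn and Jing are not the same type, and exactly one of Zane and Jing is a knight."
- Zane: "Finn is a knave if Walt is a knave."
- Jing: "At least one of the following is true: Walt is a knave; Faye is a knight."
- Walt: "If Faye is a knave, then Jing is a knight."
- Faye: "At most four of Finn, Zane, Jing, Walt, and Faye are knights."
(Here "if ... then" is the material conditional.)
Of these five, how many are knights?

4

The unique consistent assignment is Finn=knave, Zane=knight, Jing=knight, Walt=knight, Faye=knight.
That has 4 knights.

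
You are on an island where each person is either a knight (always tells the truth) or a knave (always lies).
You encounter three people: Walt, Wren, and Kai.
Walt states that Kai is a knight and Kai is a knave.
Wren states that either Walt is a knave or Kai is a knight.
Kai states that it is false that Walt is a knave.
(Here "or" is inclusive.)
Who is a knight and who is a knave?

Walt is a knave; "Kai is a knight and Kai is a knave" is False, as required.
Wren is a knight, and the claim "either Walt is a knave or Kai is a knight" is indeed True.
Since Kai is a knave, "it is false that Walt is a knave" needs to be False, which holds.

Walt is a knave, Wren is a knight, and Kai is a knave.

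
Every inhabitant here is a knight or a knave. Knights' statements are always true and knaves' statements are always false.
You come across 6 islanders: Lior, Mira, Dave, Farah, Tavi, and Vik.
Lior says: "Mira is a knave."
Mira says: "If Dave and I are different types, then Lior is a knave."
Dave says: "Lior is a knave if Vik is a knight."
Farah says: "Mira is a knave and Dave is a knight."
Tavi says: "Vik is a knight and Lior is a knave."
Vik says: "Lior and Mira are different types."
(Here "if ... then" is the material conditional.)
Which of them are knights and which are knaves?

Knights: Mira, Dave, Tavi, and Vik. Knaves: Lior and Farah.

Lior is a knave, and the claim "Mira is a knave" is indeed false.
Since Mira is a knight, "if Dave and I are different types, then Lior is a knave" needs to be true, which holds.
Dave is a knight, so "Lior is a knave if Vik is a knight" must be true — and it is.
Farah is a knave, so "Mira is a knave and Dave is a knight" must be false — and it is.
Since Tavi is a knight, "Vik is a knight and Lior is a knave" needs to be true, which holds.
Vik is a knight, and the claim "Lior and Mira are different types" is indeed true.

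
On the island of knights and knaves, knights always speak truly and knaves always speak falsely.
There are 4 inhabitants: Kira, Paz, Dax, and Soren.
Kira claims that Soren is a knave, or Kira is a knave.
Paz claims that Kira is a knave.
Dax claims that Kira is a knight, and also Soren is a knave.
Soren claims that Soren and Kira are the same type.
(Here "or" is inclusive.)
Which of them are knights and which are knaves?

Kira is a knight, Paz is a knave, Dax is a knight, and Soren is a knave.

As a knight, Kira's statement "Soren is a knave, or Kira is a knave" should be True; it is.
Since Paz is a knave, "Kira is a knave" needs to be false, which holds.
Dax is a knight; "Kira is a knight, and also Soren is a knave" is True, as required.
As a knave, Soren's statement "Soren and Kira are the same type" should be false; it is.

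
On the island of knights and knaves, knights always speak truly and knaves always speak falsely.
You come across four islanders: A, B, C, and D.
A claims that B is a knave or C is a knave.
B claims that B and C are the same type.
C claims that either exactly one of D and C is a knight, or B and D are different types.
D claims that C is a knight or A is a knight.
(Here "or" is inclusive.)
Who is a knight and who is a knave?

Suppose A is a knave. Then A's statement "B is a knave or C is a knave" would have to be false. Checking the 8 ways to assign the others, none is consistent with every speaker.
(For instance, with B=knave, C=knight, D=knight, A's claim "B is a knave or C is a knave" comes out true where it would need to be false.)
So A must be a knight, making "B is a knave or C is a knave" true. Taking A=knight, B=knave, C=knight, D=knight, each remaining statement checks out:
  B (knave): "B and C are the same type" — false. ✓
  C (knight): "either exactly one of D and C is a knight, or B and D are different types" — true. ✓
  D (knight): "C is a knight or A is a knight" — true. ✓
This is the unique consistent assignment.

A is a knight, B is a knave, C is a knight, and D is a knight.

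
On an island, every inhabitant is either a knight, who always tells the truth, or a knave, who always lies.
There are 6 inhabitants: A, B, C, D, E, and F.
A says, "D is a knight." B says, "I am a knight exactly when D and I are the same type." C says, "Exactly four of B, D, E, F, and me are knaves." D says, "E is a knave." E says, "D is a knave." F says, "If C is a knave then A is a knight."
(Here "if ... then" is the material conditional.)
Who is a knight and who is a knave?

Knights: A, B, D, and F. Knaves: C and E.

A is a knight, so "D is a knight" must be True — and it is.
B is a knight, and the claim "I am a knight exactly when D and I are the same type" is indeed True.
C is a knave, and the claim "exactly four of B, D, E, F, and me are knaves" is indeed false.
D is a knight, so "E is a knave" must be True — and it is.
Since E is a knave, "D is a knave" needs to be false, which holds.
F (knight): "if C is a knave then A is a knight" — True. ✓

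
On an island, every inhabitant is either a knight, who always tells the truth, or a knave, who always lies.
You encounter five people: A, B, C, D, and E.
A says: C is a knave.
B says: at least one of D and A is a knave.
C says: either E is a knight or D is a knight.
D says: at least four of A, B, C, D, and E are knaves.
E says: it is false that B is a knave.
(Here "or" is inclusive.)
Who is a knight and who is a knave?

Suppose A is a knight. Then A's statement "C is a knave" would have to be true. Checking the 16 ways to assign the others, none is consistent with every speaker.
(For instance, with B=knight, C=knight, D=knave, E=knight, A's claim "C is a knave" comes out false where it would need to be true.)
So A must be a knave, making "C is a knave" false. Taking A=knave, B=knight, C=knight, D=knave, E=knight, each remaining statement checks out:
  B (knight): "at least one of D and A is a knave" — true. ✓
  C (knight): "either E is a knight or D is a knight" — true. ✓
  D (knave): "at least four of A, B, C, D, and E are knaves" — false. ✓
  E (knight): "it is false that B is a knave" — true. ✓
This is the unique consistent assignment.

Knights: B, C, and E. Knaves: A and D.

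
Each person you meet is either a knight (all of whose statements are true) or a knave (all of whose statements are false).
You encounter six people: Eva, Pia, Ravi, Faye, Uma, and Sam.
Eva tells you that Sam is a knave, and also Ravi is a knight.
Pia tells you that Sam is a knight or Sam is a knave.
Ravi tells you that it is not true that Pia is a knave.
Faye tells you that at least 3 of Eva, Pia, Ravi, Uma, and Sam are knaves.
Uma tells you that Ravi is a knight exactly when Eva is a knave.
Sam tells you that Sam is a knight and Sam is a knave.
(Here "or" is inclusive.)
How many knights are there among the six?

3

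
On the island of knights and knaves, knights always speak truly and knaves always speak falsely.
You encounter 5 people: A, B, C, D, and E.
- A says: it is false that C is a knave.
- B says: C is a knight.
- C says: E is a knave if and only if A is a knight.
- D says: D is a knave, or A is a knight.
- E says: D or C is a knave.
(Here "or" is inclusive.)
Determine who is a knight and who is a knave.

Knights: A, B, C, and D. Knaves: E.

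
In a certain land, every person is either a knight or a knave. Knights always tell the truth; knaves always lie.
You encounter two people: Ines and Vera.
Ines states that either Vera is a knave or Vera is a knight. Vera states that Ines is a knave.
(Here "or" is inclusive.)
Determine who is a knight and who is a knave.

Since Ines is a knight, "either Vera is a knave or Vera is a knight" needs to be true, which holds.
Vera is a knave, and the claim "Ines is a knave" is indeed False.

Ines is a knight and Vera is a knave.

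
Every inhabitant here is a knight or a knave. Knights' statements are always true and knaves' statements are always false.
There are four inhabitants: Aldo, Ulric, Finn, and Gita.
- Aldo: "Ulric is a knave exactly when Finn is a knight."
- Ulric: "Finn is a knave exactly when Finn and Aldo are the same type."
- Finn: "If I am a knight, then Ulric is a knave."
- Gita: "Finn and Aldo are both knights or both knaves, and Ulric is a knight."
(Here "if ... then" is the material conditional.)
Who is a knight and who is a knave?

Aldo is a knight, Ulric is a knave, Finn is a knight, and Gita is a knave.

Suppose Aldo is a knave. Then Aldo's statement "Ulric is a knave exactly when Finn is a knight" would have to be false. Checking the 8 ways to assign the others, none is consistent with every speaker.
(For instance, with Ulric=knave, Finn=knight, Gita=knave, Aldo's claim "Ulric is a knave exactly when Finn is a knight" comes out true where it would need to be false.)
So Aldo must be a knight, making "Ulric is a knave exactly when Finn is a knight" true. Taking Aldo=knight, Ulric=knave, Finn=knight, Gita=knave, each remaining statement checks out:
  Ulric (knave): "Finn is a knave exactly when Finn and Aldo are the same type" — false. ✓
  Finn (knight): "if I am a knight, then Ulric is a knave" — true. ✓
  Gita (knave): "Finn and Aldo are both knights or both knaves, and Ulric is a knight" — false. ✓
This is the unique consistent assignment.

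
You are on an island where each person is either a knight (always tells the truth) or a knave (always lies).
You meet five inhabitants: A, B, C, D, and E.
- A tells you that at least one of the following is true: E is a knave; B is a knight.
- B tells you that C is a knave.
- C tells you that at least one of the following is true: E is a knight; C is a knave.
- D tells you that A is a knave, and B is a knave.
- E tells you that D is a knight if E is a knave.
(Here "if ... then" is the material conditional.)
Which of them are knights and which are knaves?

A (knave): "at least one of the following is true: E is a knave; B is a knight" — False. ✓
As a knave, B's statement "C is a knave" should be False; it is.
C is a knight; "at least one of the following is true: E is a knight; C is a knave" is true, as required.
D is a knight, so "A is a knave, and B is a knave" must be true — and it is.
Since E is a knight, "D is a knight if E is a knave" needs to be true, which holds.

A is a knave, B is a knave, C is a knight, D is a knight, and E is a knight.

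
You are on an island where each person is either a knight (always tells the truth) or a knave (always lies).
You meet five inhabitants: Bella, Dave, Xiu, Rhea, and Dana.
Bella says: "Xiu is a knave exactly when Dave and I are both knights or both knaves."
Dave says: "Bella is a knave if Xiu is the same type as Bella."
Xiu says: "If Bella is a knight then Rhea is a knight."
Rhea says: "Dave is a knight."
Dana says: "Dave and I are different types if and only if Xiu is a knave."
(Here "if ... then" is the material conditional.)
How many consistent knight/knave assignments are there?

0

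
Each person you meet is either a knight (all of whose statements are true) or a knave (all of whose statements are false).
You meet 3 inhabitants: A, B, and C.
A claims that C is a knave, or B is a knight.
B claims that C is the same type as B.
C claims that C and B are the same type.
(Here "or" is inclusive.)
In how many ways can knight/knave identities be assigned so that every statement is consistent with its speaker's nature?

1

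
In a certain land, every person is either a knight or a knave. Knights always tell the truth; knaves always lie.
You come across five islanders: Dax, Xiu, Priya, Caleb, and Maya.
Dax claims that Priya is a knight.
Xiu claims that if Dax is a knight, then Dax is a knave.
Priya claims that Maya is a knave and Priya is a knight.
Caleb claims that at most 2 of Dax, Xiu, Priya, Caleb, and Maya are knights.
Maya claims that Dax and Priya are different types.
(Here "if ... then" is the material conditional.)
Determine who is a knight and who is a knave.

Dax is a knave, Xiu is a knight, Priya is a knave, Caleb is a knight, and Maya is a knave.

Dax is a knave, so "Priya is a knight" must be false — and it is.
Xiu is a knight, and the claim "if Dax is a knight, then Dax is a knave" is indeed True.
Priya is a knave, so "Maya is a knave and Priya is a knight" must be false — and it is.
Caleb is a knight, so "at most 2 of Dax, Xiu, Priya, Caleb, and Maya are knights" must be True — and it is.
Since Maya is a knave, "Dax and Priya are different types" needs to be false, which holds.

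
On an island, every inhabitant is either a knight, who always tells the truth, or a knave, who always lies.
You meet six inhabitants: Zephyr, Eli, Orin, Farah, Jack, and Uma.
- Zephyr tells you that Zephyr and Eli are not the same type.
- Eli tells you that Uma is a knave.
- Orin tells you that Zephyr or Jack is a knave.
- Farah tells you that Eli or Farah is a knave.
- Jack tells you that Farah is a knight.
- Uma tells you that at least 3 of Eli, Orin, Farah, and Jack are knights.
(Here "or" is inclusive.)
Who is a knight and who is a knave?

Zephyr is a knave, so "Zephyr and Eli are not the same type" must be False — and it is.
Eli (knave): "Uma is a knave" — False. ✓
Orin (knight): "Zephyr or Jack is a knave" — true. ✓
Farah is a knight; "Eli or Farah is a knave" is true, as required.
Since Jack is a knight, "Farah is a knight" needs to be true, which holds.
Uma is a knight, so "at least 3 of Eli, Orin, Farah, and Jack are knights" must be true — and it is.

Zephyr is a knave, Eli is a knave, Orin is a knight, Farah is a knight, Jack is a knight, and Uma is a knight.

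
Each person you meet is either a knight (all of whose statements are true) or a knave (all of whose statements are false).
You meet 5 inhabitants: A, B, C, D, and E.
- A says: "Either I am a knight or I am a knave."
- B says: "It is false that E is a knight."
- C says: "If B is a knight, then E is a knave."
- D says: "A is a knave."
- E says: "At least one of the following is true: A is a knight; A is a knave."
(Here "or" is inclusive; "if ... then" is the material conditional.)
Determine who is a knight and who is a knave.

A is a knight, B is a knave, C is a knight, D is a knave, and E is a knight.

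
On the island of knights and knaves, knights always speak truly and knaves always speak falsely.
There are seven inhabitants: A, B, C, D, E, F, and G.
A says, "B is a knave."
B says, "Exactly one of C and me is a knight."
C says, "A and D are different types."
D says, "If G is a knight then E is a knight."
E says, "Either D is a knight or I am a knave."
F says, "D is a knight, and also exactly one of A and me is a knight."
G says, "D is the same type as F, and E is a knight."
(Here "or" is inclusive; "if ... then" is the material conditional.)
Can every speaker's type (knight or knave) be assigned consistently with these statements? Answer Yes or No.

Checking all 128 assignments, each has at least one speaker whose statement's truth value contradicts their type.

No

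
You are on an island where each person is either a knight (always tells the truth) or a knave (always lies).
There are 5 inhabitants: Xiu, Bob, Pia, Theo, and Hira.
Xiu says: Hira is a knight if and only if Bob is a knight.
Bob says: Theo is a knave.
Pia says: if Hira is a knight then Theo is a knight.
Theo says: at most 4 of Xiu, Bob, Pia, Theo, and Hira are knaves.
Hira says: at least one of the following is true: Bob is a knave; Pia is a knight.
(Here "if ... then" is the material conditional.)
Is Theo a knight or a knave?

Theo is a knight.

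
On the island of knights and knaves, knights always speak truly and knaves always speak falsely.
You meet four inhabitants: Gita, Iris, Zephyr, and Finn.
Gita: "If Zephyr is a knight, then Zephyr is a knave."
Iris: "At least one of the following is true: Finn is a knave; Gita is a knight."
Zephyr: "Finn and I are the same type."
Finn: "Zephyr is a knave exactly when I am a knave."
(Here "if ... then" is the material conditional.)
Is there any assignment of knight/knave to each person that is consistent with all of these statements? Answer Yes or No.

Yes

One consistent assignment: Gita=knave, Iris=knave, Zephyr=knight, Finn=knight.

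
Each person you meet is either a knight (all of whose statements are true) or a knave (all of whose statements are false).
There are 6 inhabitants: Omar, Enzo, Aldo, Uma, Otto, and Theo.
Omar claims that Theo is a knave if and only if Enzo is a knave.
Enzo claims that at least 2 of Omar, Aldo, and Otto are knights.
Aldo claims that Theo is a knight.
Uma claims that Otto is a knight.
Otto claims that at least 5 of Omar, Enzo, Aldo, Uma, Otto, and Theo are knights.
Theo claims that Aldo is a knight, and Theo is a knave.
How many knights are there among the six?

The unique consistent assignment is Omar=knight, Enzo=knave, Aldo=knave, Uma=knave, Otto=knave, Theo=knave.
That has 1 knight.

1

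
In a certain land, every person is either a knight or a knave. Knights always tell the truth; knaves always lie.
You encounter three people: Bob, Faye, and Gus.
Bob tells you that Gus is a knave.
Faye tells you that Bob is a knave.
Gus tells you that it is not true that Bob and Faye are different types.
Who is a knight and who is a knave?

Bob is a knight, Faye is a knave, and Gus is a knave.

Bob is a knight; "Gus is a knave" is True, as required.
As a knave, Faye's statement "Bob is a knave" should be false; it is.
Gus is a knave, so "it is not true that Bob and Faye are different types" must be false — and it is.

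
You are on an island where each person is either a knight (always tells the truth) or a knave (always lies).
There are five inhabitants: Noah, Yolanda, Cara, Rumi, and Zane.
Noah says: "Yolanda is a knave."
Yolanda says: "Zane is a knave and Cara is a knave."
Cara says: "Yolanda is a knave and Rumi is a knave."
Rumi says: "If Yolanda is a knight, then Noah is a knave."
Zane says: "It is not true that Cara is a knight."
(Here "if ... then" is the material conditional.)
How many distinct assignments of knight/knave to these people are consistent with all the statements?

1

Consistent assignments:
  Noah=knight, Yolanda=knave, Cara=knave, Rumi=knight, Zane=knight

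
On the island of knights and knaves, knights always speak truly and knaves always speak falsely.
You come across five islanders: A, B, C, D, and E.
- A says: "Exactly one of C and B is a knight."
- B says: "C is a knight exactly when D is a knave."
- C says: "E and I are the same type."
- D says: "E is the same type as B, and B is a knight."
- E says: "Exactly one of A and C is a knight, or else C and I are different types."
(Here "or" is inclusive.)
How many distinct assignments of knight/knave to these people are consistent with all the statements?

2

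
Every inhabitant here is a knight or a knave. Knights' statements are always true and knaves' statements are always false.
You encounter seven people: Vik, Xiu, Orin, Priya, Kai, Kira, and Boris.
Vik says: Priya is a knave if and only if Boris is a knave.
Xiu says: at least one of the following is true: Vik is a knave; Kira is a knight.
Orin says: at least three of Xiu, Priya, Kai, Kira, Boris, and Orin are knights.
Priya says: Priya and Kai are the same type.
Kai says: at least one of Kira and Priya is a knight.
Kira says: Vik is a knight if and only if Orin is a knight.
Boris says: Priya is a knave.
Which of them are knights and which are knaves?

Vik is a knave, Xiu is a knight, Orin is a knight, Priya is a knight, Kai is a knight, Kira is a knave, and Boris is a knave.

Vik is a knave, and the claim "Priya is a knave if and only if Boris is a knave" is indeed False.
Xiu is a knight; "at least one of the following is true: Vik is a knave; Kira is a knight" is True, as required.
Orin is a knight; "at least three of Xiu, Priya, Kai, Kira, Boris, and Orin are knights" is True, as required.
Since Priya is a knight, "Priya and Kai are the same type" needs to be True, which holds.
Kai is a knight, and the claim "at least one of Kira and Priya is a knight" is indeed True.
Kira (knave): "Vik is a knight if and only if Orin is a knight" — False. ✓
Boris is a knave; "Priya is a knave" is False, as required.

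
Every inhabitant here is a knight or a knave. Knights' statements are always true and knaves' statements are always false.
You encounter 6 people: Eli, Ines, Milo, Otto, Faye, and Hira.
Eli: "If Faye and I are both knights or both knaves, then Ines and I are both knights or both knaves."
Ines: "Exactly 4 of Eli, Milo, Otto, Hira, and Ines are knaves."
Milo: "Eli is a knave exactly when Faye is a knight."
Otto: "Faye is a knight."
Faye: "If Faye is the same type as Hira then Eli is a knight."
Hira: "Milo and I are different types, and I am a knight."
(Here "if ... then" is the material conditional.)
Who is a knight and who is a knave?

Knights: Ines. Knaves: Eli, Milo, Otto, Faye, and Hira.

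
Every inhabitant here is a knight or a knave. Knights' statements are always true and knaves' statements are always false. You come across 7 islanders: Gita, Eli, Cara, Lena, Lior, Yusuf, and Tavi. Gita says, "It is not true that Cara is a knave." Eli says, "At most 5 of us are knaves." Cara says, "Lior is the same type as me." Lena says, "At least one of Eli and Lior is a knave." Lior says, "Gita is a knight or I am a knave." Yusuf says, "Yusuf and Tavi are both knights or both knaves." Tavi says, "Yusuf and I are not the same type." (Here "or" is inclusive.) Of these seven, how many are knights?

The unique consistent assignment is Gita=knight, Eli=knight, Cara=knight, Lena=knave, Lior=knight, Yusuf=knave, Tavi=knight.
That has 5 knights.

5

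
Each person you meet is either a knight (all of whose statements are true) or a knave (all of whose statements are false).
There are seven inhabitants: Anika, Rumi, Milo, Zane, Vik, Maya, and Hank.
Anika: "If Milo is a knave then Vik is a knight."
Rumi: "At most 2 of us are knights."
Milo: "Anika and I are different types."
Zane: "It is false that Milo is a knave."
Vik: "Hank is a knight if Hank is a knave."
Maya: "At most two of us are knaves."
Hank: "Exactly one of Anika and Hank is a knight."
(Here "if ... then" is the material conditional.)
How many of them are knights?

The unique consistent assignment is Anika=knave, Rumi=knight, Milo=knave, Zane=knave, Vik=knave, Maya=knave, Hank=knave.
That has 1 knight.

1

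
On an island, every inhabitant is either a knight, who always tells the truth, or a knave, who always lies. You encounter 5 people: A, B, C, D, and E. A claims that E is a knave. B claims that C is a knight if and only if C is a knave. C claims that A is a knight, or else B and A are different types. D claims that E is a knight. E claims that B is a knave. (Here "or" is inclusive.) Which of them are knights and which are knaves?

A is a knave, B is a knave, C is a knave, D is a knight, and E is a knight.

Suppose A is a knight. Then A's statement "E is a knave" would have to be true. Checking the 16 ways to assign the others, none is consistent with every speaker.
(For instance, with B=knave, C=knave, D=knight, E=knight, A's claim "E is a knave" comes out false where it would need to be true.)
So A must be a knave, making "E is a knave" false. Taking A=knave, B=knave, C=knave, D=knight, E=knight, each remaining statement checks out:
  B (knave): "C is a knight if and only if C is a knave" — false. ✓
  C (knave): "A is a knight, or else B and A are different types" — false. ✓
  D (knight): "E is a knight" — true. ✓
  E (knight): "B is a knave" — true. ✓
This is the unique consistent assignment.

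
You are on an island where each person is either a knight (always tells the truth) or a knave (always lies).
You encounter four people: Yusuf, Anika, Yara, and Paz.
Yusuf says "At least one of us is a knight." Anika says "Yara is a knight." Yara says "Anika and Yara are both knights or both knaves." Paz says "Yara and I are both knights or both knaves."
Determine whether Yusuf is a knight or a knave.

Yusuf is a knight.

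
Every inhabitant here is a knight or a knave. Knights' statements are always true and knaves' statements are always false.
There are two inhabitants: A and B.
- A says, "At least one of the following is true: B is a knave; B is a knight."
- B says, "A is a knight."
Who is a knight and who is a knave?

A is a knight and B is a knight.

Suppose A is a knave. Then A's statement "at least one of the following is true: B is a knave; B is a knight" would have to be false. Checking the 2 ways to assign the others, none is consistent with every speaker.
(For instance, with B=knight, A's claim "at least one of the following is true: B is a knave; B is a knight" comes out true where it would need to be false.)
So A must be a knight, making "at least one of the following is true: B is a knave; B is a knight" true. Taking A=knight, B=knight, each remaining statement checks out:
  B (knight): "A is a knight" — true. ✓
This is the unique consistent assignment.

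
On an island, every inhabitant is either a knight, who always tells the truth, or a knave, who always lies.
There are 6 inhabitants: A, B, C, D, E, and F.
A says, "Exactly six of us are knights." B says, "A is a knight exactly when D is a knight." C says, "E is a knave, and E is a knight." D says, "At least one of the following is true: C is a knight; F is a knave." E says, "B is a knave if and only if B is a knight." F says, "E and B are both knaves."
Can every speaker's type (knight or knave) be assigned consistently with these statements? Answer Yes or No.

Checking all 64 assignments, each has at least one speaker whose statement's truth value contradicts their type.

No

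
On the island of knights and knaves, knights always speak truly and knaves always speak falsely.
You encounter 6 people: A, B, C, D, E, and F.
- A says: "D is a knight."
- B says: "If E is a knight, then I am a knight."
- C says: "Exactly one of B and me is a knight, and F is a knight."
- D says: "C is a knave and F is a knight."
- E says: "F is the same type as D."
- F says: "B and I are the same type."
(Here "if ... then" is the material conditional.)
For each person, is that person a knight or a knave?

Knights: B and E. Knaves: A, C, D, and F.

A (knave): "D is a knight" — False. ✓
As a knight, B's statement "if E is a knight, then I am a knight" should be True; it is.
C (knave): "exactly one of B and me is a knight, and F is a knight" — False. ✓
D is a knave; "C is a knave and F is a knight" is False, as required.
Since E is a knight, "F is the same type as D" needs to be True, which holds.
F is a knave; "B and I are the same type" is False, as required.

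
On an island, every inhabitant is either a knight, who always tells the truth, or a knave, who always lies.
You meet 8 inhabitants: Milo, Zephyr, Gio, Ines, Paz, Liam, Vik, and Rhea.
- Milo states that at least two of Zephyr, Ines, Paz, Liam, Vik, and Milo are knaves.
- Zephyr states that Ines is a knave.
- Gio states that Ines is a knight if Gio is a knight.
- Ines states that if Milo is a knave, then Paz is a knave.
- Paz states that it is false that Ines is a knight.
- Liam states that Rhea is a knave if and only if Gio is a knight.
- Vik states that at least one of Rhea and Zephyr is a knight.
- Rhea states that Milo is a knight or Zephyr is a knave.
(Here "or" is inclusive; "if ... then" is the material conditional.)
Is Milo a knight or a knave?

Milo is a knight.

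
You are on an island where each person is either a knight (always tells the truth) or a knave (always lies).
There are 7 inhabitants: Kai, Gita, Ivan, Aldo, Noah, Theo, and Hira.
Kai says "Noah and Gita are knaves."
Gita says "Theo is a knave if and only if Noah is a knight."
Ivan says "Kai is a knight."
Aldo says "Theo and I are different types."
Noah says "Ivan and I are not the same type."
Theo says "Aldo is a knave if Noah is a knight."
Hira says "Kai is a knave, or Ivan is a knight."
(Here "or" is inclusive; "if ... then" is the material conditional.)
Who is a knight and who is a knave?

Kai (knave): "Noah and Gita are knaves" — False. ✓
Gita is a knight, and the claim "Theo is a knave if and only if Noah is a knight" is indeed True.
Ivan is a knave, and the claim "Kai is a knight" is indeed False.
Aldo is a knight, and the claim "Theo and I are different types" is indeed True.
Noah (knight): "Ivan and I are not the same type" — True. ✓
As a knave, Theo's statement "Aldo is a knave if Noah is a knight" should be False; it is.
Hira is a knight, and the claim "Kai is a knave, or Ivan is a knight" is indeed True.

Knights: Gita, Aldo, Noah, and Hira. Knaves: Kai, Ivan, and Theo.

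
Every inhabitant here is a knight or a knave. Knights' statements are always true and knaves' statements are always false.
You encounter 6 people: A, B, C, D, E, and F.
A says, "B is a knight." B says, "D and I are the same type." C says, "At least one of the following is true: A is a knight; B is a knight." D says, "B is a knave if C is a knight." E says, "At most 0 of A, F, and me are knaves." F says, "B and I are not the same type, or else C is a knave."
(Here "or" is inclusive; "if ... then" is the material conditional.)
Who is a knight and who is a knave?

A is a knave, B is a knave, C is a knave, D is a knight, E is a knave, and F is a knight.

A is a knave, and the claim "B is a knight" is indeed False.
B (knave): "D and I are the same type" — False. ✓
Since C is a knave, "at least one of the following is true: A is a knight; B is a knight" needs to be False, which holds.
D is a knight, so "B is a knave if C is a knight" must be True — and it is.
E is a knave; "at most 0 of A, F, and me are knaves" is False, as required.
F (knight): "B and I are not the same type, or else C is a knave" — True. ✓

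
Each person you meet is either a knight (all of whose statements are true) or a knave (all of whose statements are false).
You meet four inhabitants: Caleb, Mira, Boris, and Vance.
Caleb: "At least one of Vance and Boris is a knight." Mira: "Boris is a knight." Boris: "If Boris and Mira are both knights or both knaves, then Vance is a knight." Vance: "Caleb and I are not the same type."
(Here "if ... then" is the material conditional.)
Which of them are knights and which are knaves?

Caleb is a knave; "at least one of Vance and Boris is a knight" is false, as required.
As a knave, Mira's statement "Boris is a knight" should be false; it is.
Since Boris is a knave, "if Boris and Mira are both knights or both knaves, then Vance is a knight" needs to be false, which holds.
As a knave, Vance's statement "Caleb and I are not the same type" should be false; it is.

Caleb is a knave, Mira is a knave, Boris is a knave, and Vance is a knave.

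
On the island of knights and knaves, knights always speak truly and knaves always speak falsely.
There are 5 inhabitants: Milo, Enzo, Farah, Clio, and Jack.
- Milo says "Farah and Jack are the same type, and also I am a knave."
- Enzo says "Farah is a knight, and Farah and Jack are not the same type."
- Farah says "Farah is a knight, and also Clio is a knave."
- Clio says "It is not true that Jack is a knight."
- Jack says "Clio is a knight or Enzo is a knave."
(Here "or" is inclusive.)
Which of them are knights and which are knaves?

Milo is a knave, Enzo is a knave, Farah is a knave, Clio is a knave, and Jack is a knight.

Suppose Milo is a knight. Then Milo's statement "Farah and Jack are the same type, and also I am a knave" would have to be true. Checking the 16 ways to assign the others, none is consistent with every speaker.
(For instance, with Enzo=knave, Farah=knave, Clio=knave, Jack=knight, Milo's claim "Farah and Jack are the same type, and also I am a knave" comes out false where it would need to be true.)
So Milo must be a knave, making "Farah and Jack are the same type, and also I am a knave" false. Taking Milo=knave, Enzo=knave, Farah=knave, Clio=knave, Jack=knight, each remaining statement checks out:
  Enzo (knave): "Farah is a knight, and Farah and Jack are not the same type" — false. ✓
  Farah (knave): "Farah is a knight, and also Clio is a knave" — false. ✓
  Clio (knave): "it is not true that Jack is a knight" — false. ✓
  Jack (knight): "Clio is a knight or Enzo is a knave" — true. ✓
This is the unique consistent assignment.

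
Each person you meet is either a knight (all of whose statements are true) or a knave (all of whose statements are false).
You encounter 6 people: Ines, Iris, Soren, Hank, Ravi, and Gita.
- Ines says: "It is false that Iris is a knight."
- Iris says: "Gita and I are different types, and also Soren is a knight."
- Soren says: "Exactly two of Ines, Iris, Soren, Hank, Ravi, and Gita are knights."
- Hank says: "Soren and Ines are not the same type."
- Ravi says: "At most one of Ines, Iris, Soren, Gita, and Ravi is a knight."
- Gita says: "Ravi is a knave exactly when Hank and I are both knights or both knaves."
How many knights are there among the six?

3

The unique consistent assignment is Ines=knight, Iris=knave, Soren=knave, Hank=knight, Ravi=knave, Gita=knight.
That has 3 knights.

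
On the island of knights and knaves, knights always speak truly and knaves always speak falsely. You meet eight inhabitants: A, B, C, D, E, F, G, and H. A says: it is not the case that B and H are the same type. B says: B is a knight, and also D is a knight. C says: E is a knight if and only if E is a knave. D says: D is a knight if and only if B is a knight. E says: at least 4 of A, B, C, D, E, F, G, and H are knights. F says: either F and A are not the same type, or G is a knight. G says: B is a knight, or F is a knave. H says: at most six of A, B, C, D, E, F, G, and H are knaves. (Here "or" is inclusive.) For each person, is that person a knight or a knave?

A is a knave, B is a knight, C is a knave, D is a knight, E is a knight, F is a knight, G is a knight, and H is a knight.

A (knave): "it is not the case that B and H are the same type" — false. ✓
B is a knight, so "B is a knight, and also D is a knight" must be True — and it is.
C (knave): "E is a knight if and only if E is a knave" — false. ✓
D is a knight, so "D is a knight if and only if B is a knight" must be True — and it is.
E is a knight, and the claim "at least 4 of A, B, C, D, E, F, G, and H are knights" is indeed True.
F is a knight, so "either F and A are not the same type, or G is a knight" must be True — and it is.
G (knight): "B is a knight, or F is a knave" — True. ✓
H is a knight; "at most six of A, B, C, D, E, F, G, and H are knaves" is True, as required.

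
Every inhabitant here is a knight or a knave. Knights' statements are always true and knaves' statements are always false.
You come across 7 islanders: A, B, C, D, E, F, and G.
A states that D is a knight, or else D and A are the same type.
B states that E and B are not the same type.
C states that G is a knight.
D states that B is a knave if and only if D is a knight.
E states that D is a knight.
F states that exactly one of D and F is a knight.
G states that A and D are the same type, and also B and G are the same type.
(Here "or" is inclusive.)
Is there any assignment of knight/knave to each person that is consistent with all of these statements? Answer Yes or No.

No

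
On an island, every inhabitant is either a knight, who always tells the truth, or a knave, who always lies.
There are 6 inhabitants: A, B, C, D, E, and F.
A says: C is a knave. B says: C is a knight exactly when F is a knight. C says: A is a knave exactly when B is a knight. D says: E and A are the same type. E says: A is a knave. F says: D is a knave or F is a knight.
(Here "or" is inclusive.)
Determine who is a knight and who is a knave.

A is a knave, B is a knight, C is a knight, D is a knave, E is a knight, and F is a knight.

A is a knave, and the claim "C is a knave" is indeed false.
Since B is a knight, "C is a knight exactly when F is a knight" needs to be true, which holds.
C is a knight; "A is a knave exactly when B is a knight" is true, as required.
D (knave): "E and A are the same type" — false. ✓
Since E is a knight, "A is a knave" needs to be true, which holds.
As a knight, F's statement "D is a knave or F is a knight" should be true; it is.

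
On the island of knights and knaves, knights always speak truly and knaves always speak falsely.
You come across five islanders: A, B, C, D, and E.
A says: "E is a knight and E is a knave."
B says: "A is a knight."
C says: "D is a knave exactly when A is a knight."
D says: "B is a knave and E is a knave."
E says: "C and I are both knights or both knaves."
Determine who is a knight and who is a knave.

A is a knave, and the claim "E is a knight and E is a knave" is indeed false.
B is a knave; "A is a knight" is false, as required.
As a knight, C's statement "D is a knave exactly when A is a knight" should be true; it is.
Since D is a knight, "B is a knave and E is a knave" needs to be true, which holds.
E is a knave; "C and I are both knights or both knaves" is false, as required.

A is a knave, B is a knave, C is a knight, D is a knight, and E is a knave.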